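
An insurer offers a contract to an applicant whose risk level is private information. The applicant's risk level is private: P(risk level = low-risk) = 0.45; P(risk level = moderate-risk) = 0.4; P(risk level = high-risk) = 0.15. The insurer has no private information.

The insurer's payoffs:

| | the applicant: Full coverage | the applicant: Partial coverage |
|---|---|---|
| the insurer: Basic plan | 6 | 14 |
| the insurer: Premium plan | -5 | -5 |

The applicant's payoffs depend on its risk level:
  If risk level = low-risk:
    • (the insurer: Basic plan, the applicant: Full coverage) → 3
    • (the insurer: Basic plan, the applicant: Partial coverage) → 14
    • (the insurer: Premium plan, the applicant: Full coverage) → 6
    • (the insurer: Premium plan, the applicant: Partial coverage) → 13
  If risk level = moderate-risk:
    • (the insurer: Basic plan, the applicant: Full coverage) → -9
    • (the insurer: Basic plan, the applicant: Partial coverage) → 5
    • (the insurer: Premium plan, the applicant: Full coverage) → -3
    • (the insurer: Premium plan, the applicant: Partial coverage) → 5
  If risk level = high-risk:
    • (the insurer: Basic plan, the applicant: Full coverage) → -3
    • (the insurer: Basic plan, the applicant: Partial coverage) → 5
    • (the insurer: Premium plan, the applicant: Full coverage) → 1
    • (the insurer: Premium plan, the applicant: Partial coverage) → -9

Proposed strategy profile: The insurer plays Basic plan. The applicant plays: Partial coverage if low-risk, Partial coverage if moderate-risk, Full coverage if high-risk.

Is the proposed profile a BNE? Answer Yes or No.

A profile is a BNE iff every type of every player is best-responding given beliefs about the other side.
The insurer plays Basic plan: E[Basic plan] = 0.45·(14) + 0.4·(14) + 0.15·(6) = 12.8; E[Premium plan] = -5. Best-responding. ✓
The applicant (risk level low-risk), facing Basic plan: Full coverage gives 3, Partial coverage gives 14. Proposed Partial coverage is best. ✓
The applicant (risk level moderate-risk), facing Basic plan: Full coverage gives -9, Partial coverage gives 5. Proposed Partial coverage is best. ✓
The applicant (risk level high-risk), facing Basic plan: Full coverage gives -3, Partial coverage gives 5. Proposed Full coverage is not best — profitable deviation exists. ✗

No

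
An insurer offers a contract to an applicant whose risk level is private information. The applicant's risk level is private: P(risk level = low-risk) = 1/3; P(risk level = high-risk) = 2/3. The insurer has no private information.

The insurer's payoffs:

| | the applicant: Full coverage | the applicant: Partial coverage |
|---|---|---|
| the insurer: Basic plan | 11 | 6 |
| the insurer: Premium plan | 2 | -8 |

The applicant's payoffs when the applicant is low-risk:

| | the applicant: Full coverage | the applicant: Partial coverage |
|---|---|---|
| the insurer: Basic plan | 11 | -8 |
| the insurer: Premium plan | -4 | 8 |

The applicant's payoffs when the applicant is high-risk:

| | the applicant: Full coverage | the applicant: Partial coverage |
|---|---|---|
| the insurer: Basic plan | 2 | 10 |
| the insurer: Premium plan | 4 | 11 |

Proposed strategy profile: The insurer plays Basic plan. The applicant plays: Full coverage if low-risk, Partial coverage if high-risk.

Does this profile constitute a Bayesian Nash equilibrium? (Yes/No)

The insurer plays Basic plan: E[Basic plan] = 1/3·(11) + 2/3·(6) = 23/3; E[Premium plan] = -14/3. Best-responding. ✓
The applicant (risk level low-risk), facing Basic plan: Full coverage gives 11, Partial coverage gives -8. Proposed Full coverage is best. ✓
The applicant (risk level high-risk), facing Basic plan: Full coverage gives 2, Partial coverage gives 10. Proposed Partial coverage is best. ✓

Yes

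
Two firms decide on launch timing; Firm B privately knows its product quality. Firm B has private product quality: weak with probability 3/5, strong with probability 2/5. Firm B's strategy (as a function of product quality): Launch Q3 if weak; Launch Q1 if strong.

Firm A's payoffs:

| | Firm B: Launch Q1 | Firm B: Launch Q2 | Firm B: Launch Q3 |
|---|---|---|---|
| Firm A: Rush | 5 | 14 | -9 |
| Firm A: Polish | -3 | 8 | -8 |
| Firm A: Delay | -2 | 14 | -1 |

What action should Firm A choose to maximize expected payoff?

E[Rush] = 3/5·(-9) + 2/5·(5) = -17/5
E[Polish] = 3/5·(-8) + 2/5·(-3) = -6
E[Delay] = 3/5·(-1) + 2/5·(-2) = -7/5
Best response: Delay (-7/5 is the largest).

Delay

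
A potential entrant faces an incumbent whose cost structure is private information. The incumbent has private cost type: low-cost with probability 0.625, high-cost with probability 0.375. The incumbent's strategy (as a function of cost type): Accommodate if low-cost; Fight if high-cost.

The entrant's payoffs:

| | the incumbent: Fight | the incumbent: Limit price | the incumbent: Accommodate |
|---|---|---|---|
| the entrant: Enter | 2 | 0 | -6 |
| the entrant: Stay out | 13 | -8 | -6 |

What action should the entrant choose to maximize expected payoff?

Stay out

E[Enter] = 0.625·(-6) + 0.375·(2) = -3
E[Stay out] = 0.625·(-6) + 0.375·(13) = 1.125
Best response: Stay out (1.125 is the largest).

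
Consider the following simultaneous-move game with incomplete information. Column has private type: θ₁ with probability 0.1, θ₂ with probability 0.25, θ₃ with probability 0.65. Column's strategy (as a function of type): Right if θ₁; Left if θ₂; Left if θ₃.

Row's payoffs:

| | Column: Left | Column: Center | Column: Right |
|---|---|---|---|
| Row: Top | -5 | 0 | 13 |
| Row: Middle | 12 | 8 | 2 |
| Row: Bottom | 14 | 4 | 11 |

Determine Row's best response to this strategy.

Compute Row's expected payoff for each action, taking the expectation over Column's type.
E[Top] = 0.1·(13) + 0.25·(-5) + 0.65·(-5) = -3.2
E[Middle] = 0.1·(2) + 0.25·(12) + 0.65·(12) = 11
E[Bottom] = 0.1·(11) + 0.25·(14) + 0.65·(14) = 13.7
Best response: Bottom (13.7 is the largest).

Bottom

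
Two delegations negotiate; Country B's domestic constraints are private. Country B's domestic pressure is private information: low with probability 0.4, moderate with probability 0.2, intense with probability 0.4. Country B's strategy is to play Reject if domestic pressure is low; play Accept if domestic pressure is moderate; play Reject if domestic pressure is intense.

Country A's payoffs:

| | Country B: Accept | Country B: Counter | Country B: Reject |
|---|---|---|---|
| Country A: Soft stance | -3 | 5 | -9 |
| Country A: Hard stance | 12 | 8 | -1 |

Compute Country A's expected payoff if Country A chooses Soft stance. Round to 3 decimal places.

-7.800

E[Soft stance] = 0.4·(-9) + 0.2·(-3) + 0.4·(-9) = (-3.6) + (-0.6) + (-3.6) = -7.8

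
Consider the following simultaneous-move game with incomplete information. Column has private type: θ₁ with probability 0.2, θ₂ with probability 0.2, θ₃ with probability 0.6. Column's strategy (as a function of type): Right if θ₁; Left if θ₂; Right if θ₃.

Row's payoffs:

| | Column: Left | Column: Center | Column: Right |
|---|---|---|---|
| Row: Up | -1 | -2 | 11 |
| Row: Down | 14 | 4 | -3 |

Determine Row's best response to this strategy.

E[Up] = 0.2·(11) + 0.2·(-1) + 0.6·(11) = 8.6
E[Down] = 0.2·(-3) + 0.2·(14) + 0.6·(-3) = 0.4
Best response: Up (8.6 is the largest).

Up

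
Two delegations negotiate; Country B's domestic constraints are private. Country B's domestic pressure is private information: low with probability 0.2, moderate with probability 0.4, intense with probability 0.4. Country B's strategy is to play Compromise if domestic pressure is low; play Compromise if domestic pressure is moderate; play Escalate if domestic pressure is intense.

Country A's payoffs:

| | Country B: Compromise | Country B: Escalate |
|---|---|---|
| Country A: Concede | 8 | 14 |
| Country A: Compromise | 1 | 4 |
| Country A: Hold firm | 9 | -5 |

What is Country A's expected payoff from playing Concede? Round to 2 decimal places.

Take the expectation over Country B's domestic pressure, weighting each type's action by its prior probability.
E[Concede] = 0.2·8 + 0.4·8 + 0.4·14 = 1.6 + 3.2 + 5.6 = 10.4

10.40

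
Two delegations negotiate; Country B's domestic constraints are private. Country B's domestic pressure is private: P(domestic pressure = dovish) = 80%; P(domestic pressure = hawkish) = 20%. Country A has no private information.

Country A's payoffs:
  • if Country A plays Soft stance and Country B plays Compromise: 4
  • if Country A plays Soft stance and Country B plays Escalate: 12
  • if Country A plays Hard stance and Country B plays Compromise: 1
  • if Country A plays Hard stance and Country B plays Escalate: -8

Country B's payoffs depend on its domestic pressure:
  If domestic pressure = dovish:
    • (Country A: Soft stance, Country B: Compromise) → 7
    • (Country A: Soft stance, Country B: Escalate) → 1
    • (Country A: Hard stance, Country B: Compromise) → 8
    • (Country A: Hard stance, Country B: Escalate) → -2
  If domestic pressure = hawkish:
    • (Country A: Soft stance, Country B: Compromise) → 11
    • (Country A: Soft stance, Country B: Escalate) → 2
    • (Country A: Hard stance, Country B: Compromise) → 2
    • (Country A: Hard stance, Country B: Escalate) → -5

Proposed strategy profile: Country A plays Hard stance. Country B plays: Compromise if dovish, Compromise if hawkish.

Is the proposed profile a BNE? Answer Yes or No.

Country A plays Hard stance: E[Hard stance] = 0.8·(1) + 0.2·(1) = 1; E[Soft stance] = 4. Not best-responding. ✗
Country B (domestic pressure dovish), facing Hard stance: Compromise gives 8, Escalate gives -2. Proposed Compromise is best. ✓
Country B (domestic pressure hawkish), facing Hard stance: Compromise gives 2, Escalate gives -5. Proposed Compromise is best. ✓

No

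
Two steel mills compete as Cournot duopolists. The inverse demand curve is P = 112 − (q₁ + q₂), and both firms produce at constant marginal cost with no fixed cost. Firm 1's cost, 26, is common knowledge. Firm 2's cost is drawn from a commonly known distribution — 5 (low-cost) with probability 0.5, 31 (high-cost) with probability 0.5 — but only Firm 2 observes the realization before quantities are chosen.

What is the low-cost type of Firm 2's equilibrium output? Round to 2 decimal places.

Each type of Firm 2 best-responds to q₁; Firm 1 best-responds to the expected q₂ over Firm 2's types.
Firm 2 with cost c maximizes (112 − (q₁+q₂) − c)·q₂, giving q₂(c) = (112 − c − q₁)/2.
E[c₂] = 0.5·5 + 0.5·31 = 18
Firm 1's FOC against E[q₂] yields q₁ = (112 − 2·26 + E[c₂])/3 = (112 − 52 + 18)/3 = 26.
q₂(low-cost) = (112 − 5 − 26)/2 = 40.5.

40.50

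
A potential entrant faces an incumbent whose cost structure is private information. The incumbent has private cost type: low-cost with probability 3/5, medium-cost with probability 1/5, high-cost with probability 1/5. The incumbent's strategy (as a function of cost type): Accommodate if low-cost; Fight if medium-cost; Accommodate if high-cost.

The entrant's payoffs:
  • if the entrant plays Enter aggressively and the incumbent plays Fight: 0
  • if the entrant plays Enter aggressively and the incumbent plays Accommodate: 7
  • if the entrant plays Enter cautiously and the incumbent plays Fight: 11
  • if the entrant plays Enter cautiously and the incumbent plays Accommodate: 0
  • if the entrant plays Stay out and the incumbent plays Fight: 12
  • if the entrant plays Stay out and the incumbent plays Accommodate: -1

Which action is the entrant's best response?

Compute the entrant's expected payoff for each action, taking the expectation over the incumbent's type.
E[Enter aggressively] = 3/5·(7) + 1/5·(0) + 1/5·(7) = 28/5
E[Enter cautiously] = 3/5·(0) + 1/5·(11) + 1/5·(0) = 11/5
E[Stay out] = 3/5·(-1) + 1/5·(12) + 1/5·(-1) = 8/5
Best response: Enter aggressively (28/5 is the largest).

Enter aggressively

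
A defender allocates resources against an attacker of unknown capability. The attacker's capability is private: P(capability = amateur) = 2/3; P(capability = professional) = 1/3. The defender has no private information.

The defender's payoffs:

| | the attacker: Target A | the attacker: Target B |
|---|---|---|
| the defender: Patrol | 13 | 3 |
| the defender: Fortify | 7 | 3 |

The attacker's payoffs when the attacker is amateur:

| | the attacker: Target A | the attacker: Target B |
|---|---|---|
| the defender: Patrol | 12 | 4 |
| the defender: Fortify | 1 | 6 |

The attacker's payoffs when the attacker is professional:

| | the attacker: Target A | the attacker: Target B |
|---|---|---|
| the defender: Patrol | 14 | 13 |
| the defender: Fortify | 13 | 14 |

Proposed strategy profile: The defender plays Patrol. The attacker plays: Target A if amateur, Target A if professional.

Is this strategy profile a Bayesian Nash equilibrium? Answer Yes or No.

A profile is a BNE iff every type of every player is best-responding given beliefs about the other side.
The defender plays Patrol: E[Patrol] = 2/3·(13) + 1/3·(13) = 13; E[Fortify] = 7. Best-responding. ✓
The attacker (capability amateur), facing Patrol: Target A gives 12, Target B gives 4. Proposed Target A is best. ✓
The attacker (capability professional), facing Patrol: Target A gives 14, Target B gives 13. Proposed Target A is best. ✓

Yes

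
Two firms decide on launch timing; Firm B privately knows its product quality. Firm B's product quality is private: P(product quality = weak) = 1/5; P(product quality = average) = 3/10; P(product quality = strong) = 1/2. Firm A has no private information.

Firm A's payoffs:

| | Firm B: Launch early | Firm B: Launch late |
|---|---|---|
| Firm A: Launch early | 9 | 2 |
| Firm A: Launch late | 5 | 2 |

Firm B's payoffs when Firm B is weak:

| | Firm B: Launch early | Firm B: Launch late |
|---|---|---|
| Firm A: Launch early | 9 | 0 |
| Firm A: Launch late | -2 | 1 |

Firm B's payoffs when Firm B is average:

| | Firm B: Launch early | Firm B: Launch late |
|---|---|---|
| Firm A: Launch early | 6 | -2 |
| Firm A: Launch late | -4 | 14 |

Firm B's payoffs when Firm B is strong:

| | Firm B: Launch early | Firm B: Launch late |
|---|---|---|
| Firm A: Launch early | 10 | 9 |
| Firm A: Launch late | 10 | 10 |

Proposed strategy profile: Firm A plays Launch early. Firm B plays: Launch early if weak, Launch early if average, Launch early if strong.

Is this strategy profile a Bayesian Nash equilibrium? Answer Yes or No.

A profile is a BNE iff every type of every player is best-responding given beliefs about the other side.
Firm A plays Launch early: E[Launch early] = 1/5·(9) + 3/10·(9) + 1/2·(9) = 9; E[Launch late] = 5. Best-responding. ✓
Firm B (product quality weak), facing Launch early: Launch early gives 9, Launch late gives 0. Proposed Launch early is best. ✓
Firm B (product quality average), facing Launch early: Launch early gives 6, Launch late gives -2. Proposed Launch early is best. ✓
Firm B (product quality strong), facing Launch early: Launch early gives 10, Launch late gives 9. Proposed Launch early is best. ✓

Yes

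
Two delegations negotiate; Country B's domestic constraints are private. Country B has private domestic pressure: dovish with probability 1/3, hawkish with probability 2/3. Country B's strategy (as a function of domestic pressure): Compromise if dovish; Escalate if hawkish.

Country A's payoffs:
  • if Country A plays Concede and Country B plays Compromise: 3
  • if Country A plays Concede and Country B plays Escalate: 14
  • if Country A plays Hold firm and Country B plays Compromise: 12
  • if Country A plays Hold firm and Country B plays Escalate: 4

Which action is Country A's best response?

Concede

Compute Country A's expected payoff for each action, taking the expectation over Country B's type.
E[Concede] = 1/3·(3) + 2/3·(14) = 31/3
E[Hold firm] = 1/3·(12) + 2/3·(4) = 20/3
Best response: Concede (31/3 is the largest).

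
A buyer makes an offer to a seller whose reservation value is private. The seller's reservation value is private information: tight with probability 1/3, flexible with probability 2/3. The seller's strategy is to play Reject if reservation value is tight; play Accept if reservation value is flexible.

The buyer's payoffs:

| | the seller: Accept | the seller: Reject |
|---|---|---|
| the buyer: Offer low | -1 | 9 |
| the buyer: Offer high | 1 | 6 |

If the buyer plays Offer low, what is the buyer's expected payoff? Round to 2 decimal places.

Take the expectation over the seller's reservation value, weighting each type's action by its prior probability.
E[Offer low] = 1/3·9 + 2/3·(-1) = 3 + (-2/3) = 7/3

2.33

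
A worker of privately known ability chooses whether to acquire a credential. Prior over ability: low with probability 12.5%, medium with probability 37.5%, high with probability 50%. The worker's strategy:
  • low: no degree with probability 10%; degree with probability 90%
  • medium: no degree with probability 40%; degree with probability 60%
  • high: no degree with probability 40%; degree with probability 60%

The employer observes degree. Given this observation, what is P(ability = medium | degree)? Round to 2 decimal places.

0.35

P(degree) = 0.125·0.9 + 0.375·0.6 + 0.5·0.6 = 0.6375
P(medium | degree) = (0.375·0.6) / 0.6375 = 0.225 / 0.6375 = 0.352941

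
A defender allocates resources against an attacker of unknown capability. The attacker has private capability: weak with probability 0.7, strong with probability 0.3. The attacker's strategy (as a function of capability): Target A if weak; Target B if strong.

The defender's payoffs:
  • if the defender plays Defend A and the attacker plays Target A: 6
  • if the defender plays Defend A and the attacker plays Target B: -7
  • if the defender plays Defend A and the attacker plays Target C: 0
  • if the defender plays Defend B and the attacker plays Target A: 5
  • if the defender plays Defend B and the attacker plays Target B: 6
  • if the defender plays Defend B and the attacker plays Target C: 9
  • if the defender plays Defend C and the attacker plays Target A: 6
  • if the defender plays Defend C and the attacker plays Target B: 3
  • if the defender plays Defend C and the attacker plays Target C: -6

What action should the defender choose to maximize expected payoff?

Defend B

Compute the defender's expected payoff for each action, taking the expectation over the attacker's type.
E[Defend A] = 0.7·(6) + 0.3·(-7) = 2.1
E[Defend B] = 0.7·(5) + 0.3·(6) = 5.3
E[Defend C] = 0.7·(6) + 0.3·(3) = 5.1
Best response: Defend B (5.3 is the largest).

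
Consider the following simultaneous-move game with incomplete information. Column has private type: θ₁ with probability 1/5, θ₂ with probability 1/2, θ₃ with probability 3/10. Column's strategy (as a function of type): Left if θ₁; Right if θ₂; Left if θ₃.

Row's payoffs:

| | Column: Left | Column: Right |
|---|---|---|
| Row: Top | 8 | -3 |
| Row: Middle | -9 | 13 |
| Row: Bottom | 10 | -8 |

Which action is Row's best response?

E[Top] = 1/5·(8) + 1/2·(-3) + 3/10·(8) = 5/2
E[Middle] = 1/5·(-9) + 1/2·(13) + 3/10·(-9) = 2
E[Bottom] = 1/5·(10) + 1/2·(-8) + 3/10·(10) = 1
Best response: Top (5/2 is the largest).

Top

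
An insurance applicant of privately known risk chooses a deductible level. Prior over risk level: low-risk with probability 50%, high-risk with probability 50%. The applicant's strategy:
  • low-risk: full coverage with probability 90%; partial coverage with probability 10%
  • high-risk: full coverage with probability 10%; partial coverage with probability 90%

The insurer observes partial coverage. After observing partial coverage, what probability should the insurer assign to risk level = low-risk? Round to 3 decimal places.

0.100

P(partial coverage) = 0.5·0.1 + 0.5·0.9 = 0.5
P(low-risk | partial coverage) = (0.5·0.1) / 0.5 = 0.05 / 0.5 = 0.1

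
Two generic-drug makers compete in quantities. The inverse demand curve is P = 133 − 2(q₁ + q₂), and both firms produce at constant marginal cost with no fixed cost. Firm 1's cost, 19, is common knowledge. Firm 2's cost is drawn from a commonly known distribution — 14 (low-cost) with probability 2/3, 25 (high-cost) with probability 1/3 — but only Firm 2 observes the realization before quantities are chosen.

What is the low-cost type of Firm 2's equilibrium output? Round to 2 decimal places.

20.36

Type-c best response for Firm 2: q₂(c) = (133 − c)/4 − q₁/2.
Firm 1 maximizes expected profit; its first-order condition is 133 − 4q₁ − 2E[q₂] − 19 = 0.
Substituting E[q₂] and solving: E[c₂] = 17.6667, so q₁ = (133 − 2·19 + 17.6667)/6 = 18.7778.
q₂(low-cost) = (133 − 14 − 2·18.7778)/4 = 20.3611.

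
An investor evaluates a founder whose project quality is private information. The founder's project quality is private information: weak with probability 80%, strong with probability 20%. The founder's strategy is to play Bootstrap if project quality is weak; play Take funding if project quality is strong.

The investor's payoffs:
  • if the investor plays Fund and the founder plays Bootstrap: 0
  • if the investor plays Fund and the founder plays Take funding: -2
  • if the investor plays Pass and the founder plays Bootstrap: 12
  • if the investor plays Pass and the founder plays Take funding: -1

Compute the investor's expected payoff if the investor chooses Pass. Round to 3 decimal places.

9.400

E[Pass] = 0.8·12 + 0.2·(-1) = 9.6 + (-0.2) = 9.4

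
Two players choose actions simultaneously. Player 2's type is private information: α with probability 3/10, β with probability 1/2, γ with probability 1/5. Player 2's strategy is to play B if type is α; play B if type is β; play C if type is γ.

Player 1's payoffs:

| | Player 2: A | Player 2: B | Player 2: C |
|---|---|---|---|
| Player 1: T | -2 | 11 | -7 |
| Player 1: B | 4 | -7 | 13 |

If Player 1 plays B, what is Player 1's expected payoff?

-3

E[B] = 3/10·(-7) + 1/2·(-7) + 1/5·13 = (-21/10) + (-7/2) + 13/5 = -3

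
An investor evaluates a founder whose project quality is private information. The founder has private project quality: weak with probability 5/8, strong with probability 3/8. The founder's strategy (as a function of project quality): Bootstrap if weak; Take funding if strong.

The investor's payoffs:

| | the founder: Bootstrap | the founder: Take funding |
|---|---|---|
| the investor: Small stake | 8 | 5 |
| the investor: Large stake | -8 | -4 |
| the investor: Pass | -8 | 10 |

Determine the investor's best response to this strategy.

Small stake

E[Small stake] = 5/8·(8) + 3/8·(5) = 55/8
E[Large stake] = 5/8·(-8) + 3/8·(-4) = -13/2
E[Pass] = 5/8·(-8) + 3/8·(10) = -5/4
Best response: Small stake (55/8 is the largest).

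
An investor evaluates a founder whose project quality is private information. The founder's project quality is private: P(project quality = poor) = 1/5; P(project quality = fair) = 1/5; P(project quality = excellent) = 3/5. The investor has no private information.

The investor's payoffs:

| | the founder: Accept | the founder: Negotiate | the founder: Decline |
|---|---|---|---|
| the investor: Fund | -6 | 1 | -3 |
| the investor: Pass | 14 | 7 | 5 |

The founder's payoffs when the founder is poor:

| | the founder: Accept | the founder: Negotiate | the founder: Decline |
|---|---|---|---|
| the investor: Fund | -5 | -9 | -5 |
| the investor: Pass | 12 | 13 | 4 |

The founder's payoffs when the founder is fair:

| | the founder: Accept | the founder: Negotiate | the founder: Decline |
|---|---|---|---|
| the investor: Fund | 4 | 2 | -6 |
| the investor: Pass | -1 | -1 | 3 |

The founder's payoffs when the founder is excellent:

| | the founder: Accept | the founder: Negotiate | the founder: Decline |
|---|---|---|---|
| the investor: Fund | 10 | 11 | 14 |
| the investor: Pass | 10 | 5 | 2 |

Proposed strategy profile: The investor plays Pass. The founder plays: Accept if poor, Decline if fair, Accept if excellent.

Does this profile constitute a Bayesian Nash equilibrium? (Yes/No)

The investor plays Pass: E[Pass] = 1/5·(14) + 1/5·(5) + 3/5·(14) = 61/5; E[Fund] = -27/5. Best-responding. ✓
The founder (project quality poor), facing Pass: Accept gives 12, Negotiate gives 13, Decline gives 4. Proposed Accept is not best — profitable deviation exists. ✗
The founder (project quality fair), facing Pass: Accept gives -1, Negotiate gives -1, Decline gives 3. Proposed Decline is best. ✓
The founder (project quality excellent), facing Pass: Accept gives 10, Negotiate gives 5, Decline gives 2. Proposed Accept is best. ✓

No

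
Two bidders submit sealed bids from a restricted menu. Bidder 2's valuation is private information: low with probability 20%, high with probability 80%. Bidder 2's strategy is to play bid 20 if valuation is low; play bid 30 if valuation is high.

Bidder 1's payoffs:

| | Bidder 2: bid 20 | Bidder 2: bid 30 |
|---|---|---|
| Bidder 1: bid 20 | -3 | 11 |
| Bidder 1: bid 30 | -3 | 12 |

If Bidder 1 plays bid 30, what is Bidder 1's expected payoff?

9

E[bid 30] = 0.2·(-3) + 0.8·12 = (-0.6) + 9.6 = 9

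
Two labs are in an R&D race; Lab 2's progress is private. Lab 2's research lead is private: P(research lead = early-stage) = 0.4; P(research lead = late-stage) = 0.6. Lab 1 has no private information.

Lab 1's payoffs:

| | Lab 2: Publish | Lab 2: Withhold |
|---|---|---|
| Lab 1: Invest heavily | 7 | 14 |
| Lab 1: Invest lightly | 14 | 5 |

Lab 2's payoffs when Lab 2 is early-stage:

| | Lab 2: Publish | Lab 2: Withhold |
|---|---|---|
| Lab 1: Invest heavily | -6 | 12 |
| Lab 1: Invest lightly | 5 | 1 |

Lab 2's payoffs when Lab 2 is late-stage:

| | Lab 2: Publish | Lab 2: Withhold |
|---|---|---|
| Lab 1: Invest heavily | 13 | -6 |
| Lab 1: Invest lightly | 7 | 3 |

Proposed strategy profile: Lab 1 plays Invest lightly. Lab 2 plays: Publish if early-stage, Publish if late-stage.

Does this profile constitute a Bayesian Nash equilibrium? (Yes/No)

Yes

Lab 1 plays Invest lightly: E[Invest lightly] = 0.4·(14) + 0.6·(14) = 14; E[Invest heavily] = 7. Best-responding. ✓
Lab 2 (research lead early-stage), facing Invest lightly: Publish gives 5, Withhold gives 1. Proposed Publish is best. ✓
Lab 2 (research lead late-stage), facing Invest lightly: Publish gives 7, Withhold gives 3. Proposed Publish is best. ✓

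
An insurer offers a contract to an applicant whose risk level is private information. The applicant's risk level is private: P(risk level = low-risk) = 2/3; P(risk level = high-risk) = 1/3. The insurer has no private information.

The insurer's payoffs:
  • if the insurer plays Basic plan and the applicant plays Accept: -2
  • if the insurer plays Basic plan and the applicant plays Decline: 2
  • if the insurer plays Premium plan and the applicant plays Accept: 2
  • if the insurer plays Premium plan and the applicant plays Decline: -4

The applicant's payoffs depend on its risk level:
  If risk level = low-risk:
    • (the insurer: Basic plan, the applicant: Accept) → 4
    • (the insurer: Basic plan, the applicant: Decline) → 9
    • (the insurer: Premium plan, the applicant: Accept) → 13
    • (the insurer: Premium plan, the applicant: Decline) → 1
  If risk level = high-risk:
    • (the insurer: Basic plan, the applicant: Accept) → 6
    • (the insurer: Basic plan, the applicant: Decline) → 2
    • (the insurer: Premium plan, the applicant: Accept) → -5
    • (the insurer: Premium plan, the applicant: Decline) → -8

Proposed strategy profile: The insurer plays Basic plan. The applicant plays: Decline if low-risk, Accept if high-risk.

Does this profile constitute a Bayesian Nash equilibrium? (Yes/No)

A profile is a BNE iff every type of every player is best-responding given beliefs about the other side.
The insurer plays Basic plan: E[Basic plan] = 2/3·(2) + 1/3·(-2) = 2/3; E[Premium plan] = -2. Best-responding. ✓
The applicant (risk level low-risk), facing Basic plan: Accept gives 4, Decline gives 9. Proposed Decline is best. ✓
The applicant (risk level high-risk), facing Basic plan: Accept gives 6, Decline gives 2. Proposed Accept is best. ✓

Yes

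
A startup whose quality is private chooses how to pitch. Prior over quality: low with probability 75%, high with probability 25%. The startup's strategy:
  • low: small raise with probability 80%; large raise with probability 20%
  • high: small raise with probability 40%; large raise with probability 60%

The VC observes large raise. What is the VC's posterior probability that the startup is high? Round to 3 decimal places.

P(large raise) = 0.75·0.2 + 0.25·0.6 = 0.3
P(high | large raise) = (0.25·0.6) / 0.3 = 0.15 / 0.3 = 0.5

0.500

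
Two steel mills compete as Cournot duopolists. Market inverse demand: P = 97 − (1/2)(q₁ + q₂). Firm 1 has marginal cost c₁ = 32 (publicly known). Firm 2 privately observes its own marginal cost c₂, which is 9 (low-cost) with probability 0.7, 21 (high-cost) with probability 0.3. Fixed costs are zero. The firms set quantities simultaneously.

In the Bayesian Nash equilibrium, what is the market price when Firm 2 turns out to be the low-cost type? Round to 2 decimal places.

45.40

Firm 2 with cost c maximizes (97 − (1/2)(q₁+q₂) − c)·q₂, giving q₂(c) = (97 − c − (1/2)q₁).
E[c₂] = 0.7·9 + 0.3·21 = 12.6
Firm 1's FOC against E[q₂] yields q₁ = (97 − 2·32 + E[c₂])/(3/2) = (97 − 64 + 12.6)/(3/2) = 30.4.
q₂(low-cost) = 72.8, so P = 97 − (1/2)·(30.4 + 72.8) = 45.4.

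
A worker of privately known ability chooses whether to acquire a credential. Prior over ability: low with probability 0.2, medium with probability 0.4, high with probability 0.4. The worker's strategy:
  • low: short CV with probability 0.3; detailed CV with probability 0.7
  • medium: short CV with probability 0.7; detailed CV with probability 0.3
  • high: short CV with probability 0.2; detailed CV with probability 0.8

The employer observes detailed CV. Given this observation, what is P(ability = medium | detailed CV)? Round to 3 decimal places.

P(detailed CV) = 0.2·0.7 + 0.4·0.3 + 0.4·0.8 = 0.58
P(medium | detailed CV) = (0.4·0.3) / 0.58 = 0.12 / 0.58 = 0.206897

0.207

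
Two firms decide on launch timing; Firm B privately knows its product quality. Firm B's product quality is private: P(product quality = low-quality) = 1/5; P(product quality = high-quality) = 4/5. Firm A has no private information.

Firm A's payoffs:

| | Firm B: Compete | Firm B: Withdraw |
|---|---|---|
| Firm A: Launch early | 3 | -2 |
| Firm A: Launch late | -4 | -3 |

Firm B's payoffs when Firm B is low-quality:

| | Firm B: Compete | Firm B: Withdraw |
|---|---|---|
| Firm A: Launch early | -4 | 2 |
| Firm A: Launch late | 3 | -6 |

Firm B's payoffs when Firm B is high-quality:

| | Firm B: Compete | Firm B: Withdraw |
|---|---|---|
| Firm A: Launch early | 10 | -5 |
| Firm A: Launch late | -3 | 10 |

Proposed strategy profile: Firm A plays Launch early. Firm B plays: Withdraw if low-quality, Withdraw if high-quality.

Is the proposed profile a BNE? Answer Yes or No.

A profile is a BNE iff every type of every player is best-responding given beliefs about the other side.
Firm A plays Launch early: E[Launch early] = 1/5·(-2) + 4/5·(-2) = -2; E[Launch late] = -3. Best-responding. ✓
Firm B (product quality low-quality), facing Launch early: Compete gives -4, Withdraw gives 2. Proposed Withdraw is best. ✓
Firm B (product quality high-quality), facing Launch early: Compete gives 10, Withdraw gives -5. Proposed Withdraw is not best — profitable deviation exists. ✗

No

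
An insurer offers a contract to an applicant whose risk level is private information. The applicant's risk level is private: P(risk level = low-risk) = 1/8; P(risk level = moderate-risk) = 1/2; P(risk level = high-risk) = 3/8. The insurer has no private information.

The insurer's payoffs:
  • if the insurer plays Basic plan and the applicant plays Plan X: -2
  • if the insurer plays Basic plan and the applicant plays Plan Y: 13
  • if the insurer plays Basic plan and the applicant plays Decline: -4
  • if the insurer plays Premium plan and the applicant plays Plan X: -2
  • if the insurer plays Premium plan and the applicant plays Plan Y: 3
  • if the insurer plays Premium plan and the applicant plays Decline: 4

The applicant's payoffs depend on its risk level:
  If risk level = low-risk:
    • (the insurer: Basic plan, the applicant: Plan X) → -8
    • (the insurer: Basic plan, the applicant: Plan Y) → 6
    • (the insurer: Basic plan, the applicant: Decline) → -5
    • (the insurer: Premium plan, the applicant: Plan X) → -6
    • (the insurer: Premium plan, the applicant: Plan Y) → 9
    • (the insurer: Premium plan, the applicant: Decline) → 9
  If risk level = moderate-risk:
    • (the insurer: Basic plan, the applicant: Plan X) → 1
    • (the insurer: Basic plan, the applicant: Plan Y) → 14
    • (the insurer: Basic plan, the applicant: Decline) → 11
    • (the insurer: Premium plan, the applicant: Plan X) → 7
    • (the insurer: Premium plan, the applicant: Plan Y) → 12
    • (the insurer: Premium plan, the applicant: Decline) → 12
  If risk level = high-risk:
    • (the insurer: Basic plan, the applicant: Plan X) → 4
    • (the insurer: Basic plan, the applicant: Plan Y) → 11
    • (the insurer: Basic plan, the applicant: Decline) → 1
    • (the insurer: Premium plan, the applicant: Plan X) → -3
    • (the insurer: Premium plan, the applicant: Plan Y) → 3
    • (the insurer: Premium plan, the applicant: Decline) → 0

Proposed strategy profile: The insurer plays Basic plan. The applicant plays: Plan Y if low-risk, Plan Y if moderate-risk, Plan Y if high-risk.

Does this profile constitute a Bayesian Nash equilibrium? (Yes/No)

Yes

A profile is a BNE iff every type of every player is best-responding given beliefs about the other side.
The insurer plays Basic plan: E[Basic plan] = 1/8·(13) + 1/2·(13) + 3/8·(13) = 13; E[Premium plan] = 3. Best-responding. ✓
The applicant (risk level low-risk), facing Basic plan: Plan X gives -8, Plan Y gives 6, Decline gives -5. Proposed Plan Y is best. ✓
The applicant (risk level moderate-risk), facing Basic plan: Plan X gives 1, Plan Y gives 14, Decline gives 11. Proposed Plan Y is best. ✓
The applicant (risk level high-risk), facing Basic plan: Plan X gives 4, Plan Y gives 11, Decline gives 1. Proposed Plan Y is best. ✓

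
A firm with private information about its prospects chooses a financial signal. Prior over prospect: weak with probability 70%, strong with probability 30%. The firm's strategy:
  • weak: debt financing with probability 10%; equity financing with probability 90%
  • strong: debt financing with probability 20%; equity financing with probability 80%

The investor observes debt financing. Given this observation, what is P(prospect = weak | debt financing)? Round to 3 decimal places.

0.538

P(debt financing) = 0.7·0.1 + 0.3·0.2 = 0.13
P(weak | debt financing) = (0.7·0.1) / 0.13 = 0.07 / 0.13 = 0.538462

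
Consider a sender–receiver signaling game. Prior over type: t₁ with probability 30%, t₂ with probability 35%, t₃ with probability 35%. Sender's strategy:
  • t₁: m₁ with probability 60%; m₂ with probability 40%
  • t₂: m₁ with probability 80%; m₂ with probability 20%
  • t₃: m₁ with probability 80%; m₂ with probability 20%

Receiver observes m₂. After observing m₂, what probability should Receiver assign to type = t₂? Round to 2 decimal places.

0.27

P(m₂) = 0.3·0.4 + 0.35·0.2 + 0.35·0.2 = 0.26
P(t₂ | m₂) = (0.35·0.2) / 0.26 = 0.07 / 0.26 = 0.269231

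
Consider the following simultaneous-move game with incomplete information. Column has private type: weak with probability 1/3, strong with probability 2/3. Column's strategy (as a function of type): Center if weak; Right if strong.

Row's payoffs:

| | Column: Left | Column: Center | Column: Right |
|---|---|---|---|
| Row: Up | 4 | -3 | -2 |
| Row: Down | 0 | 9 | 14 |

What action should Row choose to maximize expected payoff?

Down

E[Up] = 1/3·(-3) + 2/3·(-2) = -7/3
E[Down] = 1/3·(9) + 2/3·(14) = 37/3
Best response: Down (37/3 is the largest).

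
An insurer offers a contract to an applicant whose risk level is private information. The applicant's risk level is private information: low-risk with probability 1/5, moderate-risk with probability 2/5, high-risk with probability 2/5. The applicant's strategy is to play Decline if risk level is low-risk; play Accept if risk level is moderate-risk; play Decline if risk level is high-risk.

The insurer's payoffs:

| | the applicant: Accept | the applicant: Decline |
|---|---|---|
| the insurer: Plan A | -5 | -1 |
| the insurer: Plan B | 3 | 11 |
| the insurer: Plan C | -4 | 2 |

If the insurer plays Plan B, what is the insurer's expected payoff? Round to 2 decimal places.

7.80

E[Plan B] = 1/5·11 + 2/5·3 + 2/5·11 = 11/5 + 6/5 + 22/5 = 39/5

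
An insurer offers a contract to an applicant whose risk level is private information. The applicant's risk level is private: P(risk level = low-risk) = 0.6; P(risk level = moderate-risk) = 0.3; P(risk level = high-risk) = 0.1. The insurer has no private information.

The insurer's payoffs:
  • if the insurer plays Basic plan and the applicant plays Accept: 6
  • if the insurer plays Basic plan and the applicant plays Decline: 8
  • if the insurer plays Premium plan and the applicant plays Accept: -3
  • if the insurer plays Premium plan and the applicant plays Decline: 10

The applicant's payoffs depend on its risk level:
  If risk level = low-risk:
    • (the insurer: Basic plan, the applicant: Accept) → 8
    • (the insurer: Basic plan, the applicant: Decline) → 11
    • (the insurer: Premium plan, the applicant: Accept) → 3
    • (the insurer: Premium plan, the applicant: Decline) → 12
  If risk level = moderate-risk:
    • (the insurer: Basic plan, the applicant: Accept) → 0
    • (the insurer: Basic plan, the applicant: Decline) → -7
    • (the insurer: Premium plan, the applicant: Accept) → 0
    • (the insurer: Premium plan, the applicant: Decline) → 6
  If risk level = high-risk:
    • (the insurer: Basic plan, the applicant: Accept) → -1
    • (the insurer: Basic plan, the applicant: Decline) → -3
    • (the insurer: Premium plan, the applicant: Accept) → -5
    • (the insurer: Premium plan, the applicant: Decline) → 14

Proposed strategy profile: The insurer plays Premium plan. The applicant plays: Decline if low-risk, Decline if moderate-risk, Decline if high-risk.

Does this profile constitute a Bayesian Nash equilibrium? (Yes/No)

Yes

The insurer plays Premium plan: E[Premium plan] = 0.6·(10) + 0.3·(10) + 0.1·(10) = 10; E[Basic plan] = 8. Best-responding. ✓
The applicant (risk level low-risk), facing Premium plan: Accept gives 3, Decline gives 12. Proposed Decline is best. ✓
The applicant (risk level moderate-risk), facing Premium plan: Accept gives 0, Decline gives 6. Proposed Decline is best. ✓
The applicant (risk level high-risk), facing Premium plan: Accept gives -5, Decline gives 14. Proposed Decline is best. ✓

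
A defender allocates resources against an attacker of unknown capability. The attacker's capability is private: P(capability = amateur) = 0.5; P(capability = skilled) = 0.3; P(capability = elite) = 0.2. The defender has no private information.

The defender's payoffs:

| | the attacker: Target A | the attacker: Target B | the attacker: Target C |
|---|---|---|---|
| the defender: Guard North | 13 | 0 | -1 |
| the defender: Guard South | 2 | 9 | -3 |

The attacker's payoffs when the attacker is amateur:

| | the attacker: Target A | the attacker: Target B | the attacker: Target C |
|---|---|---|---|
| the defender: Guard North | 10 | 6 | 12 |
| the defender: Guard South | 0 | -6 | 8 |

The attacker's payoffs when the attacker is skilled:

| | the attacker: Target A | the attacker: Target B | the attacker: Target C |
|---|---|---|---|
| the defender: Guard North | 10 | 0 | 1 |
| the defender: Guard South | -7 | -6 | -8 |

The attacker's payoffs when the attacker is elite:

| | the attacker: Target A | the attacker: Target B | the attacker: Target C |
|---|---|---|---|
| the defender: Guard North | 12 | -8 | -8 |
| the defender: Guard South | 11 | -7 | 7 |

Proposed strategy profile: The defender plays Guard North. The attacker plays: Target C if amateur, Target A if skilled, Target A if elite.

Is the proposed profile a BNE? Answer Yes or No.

The defender plays Guard North: E[Guard North] = 0.5·(-1) + 0.3·(13) + 0.2·(13) = 6; E[Guard South] = -0.5. Best-responding. ✓
The attacker (capability amateur), facing Guard North: Target A gives 10, Target B gives 6, Target C gives 12. Proposed Target C is best. ✓
The attacker (capability skilled), facing Guard North: Target A gives 10, Target B gives 0, Target C gives 1. Proposed Target A is best. ✓
The attacker (capability elite), facing Guard North: Target A gives 12, Target B gives -8, Target C gives -8. Proposed Target A is best. ✓

Yes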